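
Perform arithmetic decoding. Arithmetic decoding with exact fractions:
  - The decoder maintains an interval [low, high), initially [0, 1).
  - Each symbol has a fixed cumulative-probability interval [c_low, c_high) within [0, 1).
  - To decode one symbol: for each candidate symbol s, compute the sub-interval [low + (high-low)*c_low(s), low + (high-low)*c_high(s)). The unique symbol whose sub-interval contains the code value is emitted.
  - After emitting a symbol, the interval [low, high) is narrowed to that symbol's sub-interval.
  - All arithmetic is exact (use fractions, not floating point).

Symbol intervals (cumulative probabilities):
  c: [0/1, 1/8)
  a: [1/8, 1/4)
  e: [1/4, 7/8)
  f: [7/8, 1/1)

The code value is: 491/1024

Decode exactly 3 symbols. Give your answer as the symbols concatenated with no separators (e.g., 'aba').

Step 1: interval [0/1, 1/1), width = 1/1 - 0/1 = 1/1
  'c': [0/1 + 1/1*0/1, 0/1 + 1/1*1/8) = [0/1, 1/8)
  'a': [0/1 + 1/1*1/8, 0/1 + 1/1*1/4) = [1/8, 1/4)
  'e': [0/1 + 1/1*1/4, 0/1 + 1/1*7/8) = [1/4, 7/8) <- contains code 491/1024
  'f': [0/1 + 1/1*7/8, 0/1 + 1/1*1/1) = [7/8, 1/1)
  emit 'e', narrow to [1/4, 7/8)
Step 2: interval [1/4, 7/8), width = 7/8 - 1/4 = 5/8
  'c': [1/4 + 5/8*0/1, 1/4 + 5/8*1/8) = [1/4, 21/64)
  'a': [1/4 + 5/8*1/8, 1/4 + 5/8*1/4) = [21/64, 13/32)
  'e': [1/4 + 5/8*1/4, 1/4 + 5/8*7/8) = [13/32, 51/64) <- contains code 491/1024
  'f': [1/4 + 5/8*7/8, 1/4 + 5/8*1/1) = [51/64, 7/8)
  emit 'e', narrow to [13/32, 51/64)
Step 3: interval [13/32, 51/64), width = 51/64 - 13/32 = 25/64
  'c': [13/32 + 25/64*0/1, 13/32 + 25/64*1/8) = [13/32, 233/512)
  'a': [13/32 + 25/64*1/8, 13/32 + 25/64*1/4) = [233/512, 129/256) <- contains code 491/1024
  'e': [13/32 + 25/64*1/4, 13/32 + 25/64*7/8) = [129/256, 383/512)
  'f': [13/32 + 25/64*7/8, 13/32 + 25/64*1/1) = [383/512, 51/64)
  emit 'a', narrow to [233/512, 129/256)

Answer: eea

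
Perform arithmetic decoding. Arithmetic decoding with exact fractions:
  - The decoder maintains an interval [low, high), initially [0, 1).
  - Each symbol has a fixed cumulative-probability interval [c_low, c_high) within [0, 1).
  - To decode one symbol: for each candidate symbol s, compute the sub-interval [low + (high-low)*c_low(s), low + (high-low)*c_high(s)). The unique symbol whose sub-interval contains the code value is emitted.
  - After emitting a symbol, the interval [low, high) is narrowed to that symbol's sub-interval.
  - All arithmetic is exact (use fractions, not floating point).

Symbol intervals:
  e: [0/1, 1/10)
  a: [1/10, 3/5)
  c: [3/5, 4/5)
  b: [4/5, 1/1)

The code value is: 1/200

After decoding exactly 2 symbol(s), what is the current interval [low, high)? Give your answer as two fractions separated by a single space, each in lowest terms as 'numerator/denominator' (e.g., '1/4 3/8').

Answer: 0/1 1/100

Derivation:
Step 1: interval [0/1, 1/1), width = 1/1 - 0/1 = 1/1
  'e': [0/1 + 1/1*0/1, 0/1 + 1/1*1/10) = [0/1, 1/10) <- contains code 1/200
  'a': [0/1 + 1/1*1/10, 0/1 + 1/1*3/5) = [1/10, 3/5)
  'c': [0/1 + 1/1*3/5, 0/1 + 1/1*4/5) = [3/5, 4/5)
  'b': [0/1 + 1/1*4/5, 0/1 + 1/1*1/1) = [4/5, 1/1)
  emit 'e', narrow to [0/1, 1/10)
Step 2: interval [0/1, 1/10), width = 1/10 - 0/1 = 1/10
  'e': [0/1 + 1/10*0/1, 0/1 + 1/10*1/10) = [0/1, 1/100) <- contains code 1/200
  'a': [0/1 + 1/10*1/10, 0/1 + 1/10*3/5) = [1/100, 3/50)
  'c': [0/1 + 1/10*3/5, 0/1 + 1/10*4/5) = [3/50, 2/25)
  'b': [0/1 + 1/10*4/5, 0/1 + 1/10*1/1) = [2/25, 1/10)
  emit 'e', narrow to [0/1, 1/100)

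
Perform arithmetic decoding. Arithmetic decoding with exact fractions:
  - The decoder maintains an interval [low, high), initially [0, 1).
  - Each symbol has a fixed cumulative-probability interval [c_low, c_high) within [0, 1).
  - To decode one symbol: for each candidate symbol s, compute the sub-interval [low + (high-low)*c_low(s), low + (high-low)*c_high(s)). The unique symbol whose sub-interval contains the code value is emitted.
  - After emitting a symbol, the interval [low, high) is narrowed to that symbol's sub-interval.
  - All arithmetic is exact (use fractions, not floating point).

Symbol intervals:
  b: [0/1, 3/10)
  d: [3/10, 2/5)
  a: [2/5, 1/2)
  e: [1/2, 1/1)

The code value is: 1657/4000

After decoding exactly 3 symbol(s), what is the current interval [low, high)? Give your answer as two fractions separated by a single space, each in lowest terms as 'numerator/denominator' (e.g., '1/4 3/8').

Answer: 103/250 83/200

Derivation:
Step 1: interval [0/1, 1/1), width = 1/1 - 0/1 = 1/1
  'b': [0/1 + 1/1*0/1, 0/1 + 1/1*3/10) = [0/1, 3/10)
  'd': [0/1 + 1/1*3/10, 0/1 + 1/1*2/5) = [3/10, 2/5)
  'a': [0/1 + 1/1*2/5, 0/1 + 1/1*1/2) = [2/5, 1/2) <- contains code 1657/4000
  'e': [0/1 + 1/1*1/2, 0/1 + 1/1*1/1) = [1/2, 1/1)
  emit 'a', narrow to [2/5, 1/2)
Step 2: interval [2/5, 1/2), width = 1/2 - 2/5 = 1/10
  'b': [2/5 + 1/10*0/1, 2/5 + 1/10*3/10) = [2/5, 43/100) <- contains code 1657/4000
  'd': [2/5 + 1/10*3/10, 2/5 + 1/10*2/5) = [43/100, 11/25)
  'a': [2/5 + 1/10*2/5, 2/5 + 1/10*1/2) = [11/25, 9/20)
  'e': [2/5 + 1/10*1/2, 2/5 + 1/10*1/1) = [9/20, 1/2)
  emit 'b', narrow to [2/5, 43/100)
Step 3: interval [2/5, 43/100), width = 43/100 - 2/5 = 3/100
  'b': [2/5 + 3/100*0/1, 2/5 + 3/100*3/10) = [2/5, 409/1000)
  'd': [2/5 + 3/100*3/10, 2/5 + 3/100*2/5) = [409/1000, 103/250)
  'a': [2/5 + 3/100*2/5, 2/5 + 3/100*1/2) = [103/250, 83/200) <- contains code 1657/4000
  'e': [2/5 + 3/100*1/2, 2/5 + 3/100*1/1) = [83/200, 43/100)
  emit 'a', narrow to [103/250, 83/200)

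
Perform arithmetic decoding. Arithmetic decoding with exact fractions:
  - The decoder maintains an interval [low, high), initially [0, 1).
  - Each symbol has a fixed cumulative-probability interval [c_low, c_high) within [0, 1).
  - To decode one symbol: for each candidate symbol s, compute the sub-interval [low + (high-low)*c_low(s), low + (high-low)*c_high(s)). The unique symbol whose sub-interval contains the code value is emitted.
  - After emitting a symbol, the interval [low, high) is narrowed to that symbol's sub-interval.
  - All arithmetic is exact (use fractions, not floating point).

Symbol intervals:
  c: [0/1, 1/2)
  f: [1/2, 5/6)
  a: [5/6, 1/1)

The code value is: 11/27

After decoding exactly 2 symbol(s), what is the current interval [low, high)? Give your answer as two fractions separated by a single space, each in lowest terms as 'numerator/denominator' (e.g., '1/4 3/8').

Step 1: interval [0/1, 1/1), width = 1/1 - 0/1 = 1/1
  'c': [0/1 + 1/1*0/1, 0/1 + 1/1*1/2) = [0/1, 1/2) <- contains code 11/27
  'f': [0/1 + 1/1*1/2, 0/1 + 1/1*5/6) = [1/2, 5/6)
  'a': [0/1 + 1/1*5/6, 0/1 + 1/1*1/1) = [5/6, 1/1)
  emit 'c', narrow to [0/1, 1/2)
Step 2: interval [0/1, 1/2), width = 1/2 - 0/1 = 1/2
  'c': [0/1 + 1/2*0/1, 0/1 + 1/2*1/2) = [0/1, 1/4)
  'f': [0/1 + 1/2*1/2, 0/1 + 1/2*5/6) = [1/4, 5/12) <- contains code 11/27
  'a': [0/1 + 1/2*5/6, 0/1 + 1/2*1/1) = [5/12, 1/2)
  emit 'f', narrow to [1/4, 5/12)

Answer: 1/4 5/12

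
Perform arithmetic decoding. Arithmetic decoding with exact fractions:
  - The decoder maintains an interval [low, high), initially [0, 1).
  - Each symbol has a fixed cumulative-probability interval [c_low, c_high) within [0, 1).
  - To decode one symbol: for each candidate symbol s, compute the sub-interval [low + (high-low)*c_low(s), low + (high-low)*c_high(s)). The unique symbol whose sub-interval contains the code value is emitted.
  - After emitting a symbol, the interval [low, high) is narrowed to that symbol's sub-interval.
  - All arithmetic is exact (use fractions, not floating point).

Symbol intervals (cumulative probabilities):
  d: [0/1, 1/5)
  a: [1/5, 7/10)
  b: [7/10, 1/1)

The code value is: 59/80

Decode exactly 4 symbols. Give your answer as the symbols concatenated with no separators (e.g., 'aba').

Answer: bdab

Derivation:
Step 1: interval [0/1, 1/1), width = 1/1 - 0/1 = 1/1
  'd': [0/1 + 1/1*0/1, 0/1 + 1/1*1/5) = [0/1, 1/5)
  'a': [0/1 + 1/1*1/5, 0/1 + 1/1*7/10) = [1/5, 7/10)
  'b': [0/1 + 1/1*7/10, 0/1 + 1/1*1/1) = [7/10, 1/1) <- contains code 59/80
  emit 'b', narrow to [7/10, 1/1)
Step 2: interval [7/10, 1/1), width = 1/1 - 7/10 = 3/10
  'd': [7/10 + 3/10*0/1, 7/10 + 3/10*1/5) = [7/10, 19/25) <- contains code 59/80
  'a': [7/10 + 3/10*1/5, 7/10 + 3/10*7/10) = [19/25, 91/100)
  'b': [7/10 + 3/10*7/10, 7/10 + 3/10*1/1) = [91/100, 1/1)
  emit 'd', narrow to [7/10, 19/25)
Step 3: interval [7/10, 19/25), width = 19/25 - 7/10 = 3/50
  'd': [7/10 + 3/50*0/1, 7/10 + 3/50*1/5) = [7/10, 89/125)
  'a': [7/10 + 3/50*1/5, 7/10 + 3/50*7/10) = [89/125, 371/500) <- contains code 59/80
  'b': [7/10 + 3/50*7/10, 7/10 + 3/50*1/1) = [371/500, 19/25)
  emit 'a', narrow to [89/125, 371/500)
Step 4: interval [89/125, 371/500), width = 371/500 - 89/125 = 3/100
  'd': [89/125 + 3/100*0/1, 89/125 + 3/100*1/5) = [89/125, 359/500)
  'a': [89/125 + 3/100*1/5, 89/125 + 3/100*7/10) = [359/500, 733/1000)
  'b': [89/125 + 3/100*7/10, 89/125 + 3/100*1/1) = [733/1000, 371/500) <- contains code 59/80
  emit 'b', narrow to [733/1000, 371/500)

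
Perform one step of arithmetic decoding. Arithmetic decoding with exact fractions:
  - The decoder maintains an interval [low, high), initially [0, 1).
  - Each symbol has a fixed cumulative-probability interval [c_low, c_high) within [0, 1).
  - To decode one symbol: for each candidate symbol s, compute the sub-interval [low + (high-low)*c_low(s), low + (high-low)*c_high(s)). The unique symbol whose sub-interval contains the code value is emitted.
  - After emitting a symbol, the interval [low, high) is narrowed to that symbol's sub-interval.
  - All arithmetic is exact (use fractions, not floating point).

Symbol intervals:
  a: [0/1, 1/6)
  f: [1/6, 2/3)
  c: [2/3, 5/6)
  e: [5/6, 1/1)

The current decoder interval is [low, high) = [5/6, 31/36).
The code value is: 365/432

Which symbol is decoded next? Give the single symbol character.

Answer: f

Derivation:
Interval width = high − low = 31/36 − 5/6 = 1/36
Scaled code = (code − low) / width = (365/432 − 5/6) / 1/36 = 5/12
  a: [0/1, 1/6) 
  f: [1/6, 2/3) ← scaled code falls here ✓
  c: [2/3, 5/6) 
  e: [5/6, 1/1) 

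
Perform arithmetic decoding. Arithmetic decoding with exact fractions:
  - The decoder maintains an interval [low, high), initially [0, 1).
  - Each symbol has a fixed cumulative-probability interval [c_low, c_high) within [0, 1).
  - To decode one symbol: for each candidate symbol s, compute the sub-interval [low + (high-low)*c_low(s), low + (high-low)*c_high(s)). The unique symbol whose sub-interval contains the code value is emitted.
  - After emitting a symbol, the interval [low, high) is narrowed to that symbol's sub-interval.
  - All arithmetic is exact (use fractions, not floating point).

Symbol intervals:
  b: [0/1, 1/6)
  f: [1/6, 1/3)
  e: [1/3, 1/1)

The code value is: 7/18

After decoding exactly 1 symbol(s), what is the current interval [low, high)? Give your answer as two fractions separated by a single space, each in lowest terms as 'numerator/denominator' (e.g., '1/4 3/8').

Answer: 1/3 1/1

Derivation:
Step 1: interval [0/1, 1/1), width = 1/1 - 0/1 = 1/1
  'b': [0/1 + 1/1*0/1, 0/1 + 1/1*1/6) = [0/1, 1/6)
  'f': [0/1 + 1/1*1/6, 0/1 + 1/1*1/3) = [1/6, 1/3)
  'e': [0/1 + 1/1*1/3, 0/1 + 1/1*1/1) = [1/3, 1/1) <- contains code 7/18
  emit 'e', narrow to [1/3, 1/1)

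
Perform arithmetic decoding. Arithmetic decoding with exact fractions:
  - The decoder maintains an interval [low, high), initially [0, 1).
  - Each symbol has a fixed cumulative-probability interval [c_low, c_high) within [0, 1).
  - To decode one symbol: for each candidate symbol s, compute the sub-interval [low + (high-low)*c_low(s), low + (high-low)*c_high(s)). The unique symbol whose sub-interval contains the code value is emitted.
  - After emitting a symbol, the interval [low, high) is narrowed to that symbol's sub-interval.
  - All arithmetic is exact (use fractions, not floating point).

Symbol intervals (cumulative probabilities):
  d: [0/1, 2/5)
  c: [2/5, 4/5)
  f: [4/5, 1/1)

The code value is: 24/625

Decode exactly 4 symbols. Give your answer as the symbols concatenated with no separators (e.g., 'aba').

Answer: dddc

Derivation:
Step 1: interval [0/1, 1/1), width = 1/1 - 0/1 = 1/1
  'd': [0/1 + 1/1*0/1, 0/1 + 1/1*2/5) = [0/1, 2/5) <- contains code 24/625
  'c': [0/1 + 1/1*2/5, 0/1 + 1/1*4/5) = [2/5, 4/5)
  'f': [0/1 + 1/1*4/5, 0/1 + 1/1*1/1) = [4/5, 1/1)
  emit 'd', narrow to [0/1, 2/5)
Step 2: interval [0/1, 2/5), width = 2/5 - 0/1 = 2/5
  'd': [0/1 + 2/5*0/1, 0/1 + 2/5*2/5) = [0/1, 4/25) <- contains code 24/625
  'c': [0/1 + 2/5*2/5, 0/1 + 2/5*4/5) = [4/25, 8/25)
  'f': [0/1 + 2/5*4/5, 0/1 + 2/5*1/1) = [8/25, 2/5)
  emit 'd', narrow to [0/1, 4/25)
Step 3: interval [0/1, 4/25), width = 4/25 - 0/1 = 4/25
  'd': [0/1 + 4/25*0/1, 0/1 + 4/25*2/5) = [0/1, 8/125) <- contains code 24/625
  'c': [0/1 + 4/25*2/5, 0/1 + 4/25*4/5) = [8/125, 16/125)
  'f': [0/1 + 4/25*4/5, 0/1 + 4/25*1/1) = [16/125, 4/25)
  emit 'd', narrow to [0/1, 8/125)
Step 4: interval [0/1, 8/125), width = 8/125 - 0/1 = 8/125
  'd': [0/1 + 8/125*0/1, 0/1 + 8/125*2/5) = [0/1, 16/625)
  'c': [0/1 + 8/125*2/5, 0/1 + 8/125*4/5) = [16/625, 32/625) <- contains code 24/625
  'f': [0/1 + 8/125*4/5, 0/1 + 8/125*1/1) = [32/625, 8/125)
  emit 'c', narrow to [16/625, 32/625)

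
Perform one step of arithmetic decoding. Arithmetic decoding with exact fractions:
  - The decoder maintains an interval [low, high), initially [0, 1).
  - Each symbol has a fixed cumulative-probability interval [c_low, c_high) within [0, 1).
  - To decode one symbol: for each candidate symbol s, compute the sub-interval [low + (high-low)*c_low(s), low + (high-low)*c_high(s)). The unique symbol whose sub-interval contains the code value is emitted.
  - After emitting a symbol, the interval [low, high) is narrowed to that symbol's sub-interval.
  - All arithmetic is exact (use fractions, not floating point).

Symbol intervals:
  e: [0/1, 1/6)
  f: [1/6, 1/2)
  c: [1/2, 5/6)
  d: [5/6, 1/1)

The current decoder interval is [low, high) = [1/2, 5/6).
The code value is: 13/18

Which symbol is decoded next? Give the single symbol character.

Interval width = high − low = 5/6 − 1/2 = 1/3
Scaled code = (code − low) / width = (13/18 − 1/2) / 1/3 = 2/3
  e: [0/1, 1/6) 
  f: [1/6, 1/2) 
  c: [1/2, 5/6) ← scaled code falls here ✓
  d: [5/6, 1/1) 

Answer: c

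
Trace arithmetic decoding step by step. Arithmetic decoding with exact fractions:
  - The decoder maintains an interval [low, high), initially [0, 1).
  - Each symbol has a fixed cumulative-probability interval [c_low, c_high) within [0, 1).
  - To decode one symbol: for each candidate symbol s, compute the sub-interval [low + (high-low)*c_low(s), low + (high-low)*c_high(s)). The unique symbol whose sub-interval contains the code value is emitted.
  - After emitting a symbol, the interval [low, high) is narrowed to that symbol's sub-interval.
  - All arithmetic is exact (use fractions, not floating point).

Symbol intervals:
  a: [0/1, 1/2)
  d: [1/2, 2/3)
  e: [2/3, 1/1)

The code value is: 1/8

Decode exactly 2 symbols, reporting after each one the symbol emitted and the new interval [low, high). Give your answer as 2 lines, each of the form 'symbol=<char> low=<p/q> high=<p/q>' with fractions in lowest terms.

Step 1: interval [0/1, 1/1), width = 1/1 - 0/1 = 1/1
  'a': [0/1 + 1/1*0/1, 0/1 + 1/1*1/2) = [0/1, 1/2) <- contains code 1/8
  'd': [0/1 + 1/1*1/2, 0/1 + 1/1*2/3) = [1/2, 2/3)
  'e': [0/1 + 1/1*2/3, 0/1 + 1/1*1/1) = [2/3, 1/1)
  emit 'a', narrow to [0/1, 1/2)
Step 2: interval [0/1, 1/2), width = 1/2 - 0/1 = 1/2
  'a': [0/1 + 1/2*0/1, 0/1 + 1/2*1/2) = [0/1, 1/4) <- contains code 1/8
  'd': [0/1 + 1/2*1/2, 0/1 + 1/2*2/3) = [1/4, 1/3)
  'e': [0/1 + 1/2*2/3, 0/1 + 1/2*1/1) = [1/3, 1/2)
  emit 'a', narrow to [0/1, 1/4)

Answer: symbol=a low=0/1 high=1/2
symbol=a low=0/1 high=1/4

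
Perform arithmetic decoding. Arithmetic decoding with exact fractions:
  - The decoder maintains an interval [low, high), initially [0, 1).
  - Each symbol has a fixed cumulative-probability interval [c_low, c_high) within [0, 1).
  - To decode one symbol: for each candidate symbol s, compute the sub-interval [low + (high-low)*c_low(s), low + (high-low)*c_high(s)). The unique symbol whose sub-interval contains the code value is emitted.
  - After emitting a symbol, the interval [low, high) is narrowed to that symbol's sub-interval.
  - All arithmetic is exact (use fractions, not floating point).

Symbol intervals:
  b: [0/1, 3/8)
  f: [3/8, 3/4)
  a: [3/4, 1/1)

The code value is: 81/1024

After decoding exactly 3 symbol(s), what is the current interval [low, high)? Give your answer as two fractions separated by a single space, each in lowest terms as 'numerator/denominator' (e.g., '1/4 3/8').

Answer: 27/512 27/256

Derivation:
Step 1: interval [0/1, 1/1), width = 1/1 - 0/1 = 1/1
  'b': [0/1 + 1/1*0/1, 0/1 + 1/1*3/8) = [0/1, 3/8) <- contains code 81/1024
  'f': [0/1 + 1/1*3/8, 0/1 + 1/1*3/4) = [3/8, 3/4)
  'a': [0/1 + 1/1*3/4, 0/1 + 1/1*1/1) = [3/4, 1/1)
  emit 'b', narrow to [0/1, 3/8)
Step 2: interval [0/1, 3/8), width = 3/8 - 0/1 = 3/8
  'b': [0/1 + 3/8*0/1, 0/1 + 3/8*3/8) = [0/1, 9/64) <- contains code 81/1024
  'f': [0/1 + 3/8*3/8, 0/1 + 3/8*3/4) = [9/64, 9/32)
  'a': [0/1 + 3/8*3/4, 0/1 + 3/8*1/1) = [9/32, 3/8)
  emit 'b', narrow to [0/1, 9/64)
Step 3: interval [0/1, 9/64), width = 9/64 - 0/1 = 9/64
  'b': [0/1 + 9/64*0/1, 0/1 + 9/64*3/8) = [0/1, 27/512)
  'f': [0/1 + 9/64*3/8, 0/1 + 9/64*3/4) = [27/512, 27/256) <- contains code 81/1024
  'a': [0/1 + 9/64*3/4, 0/1 + 9/64*1/1) = [27/256, 9/64)
  emit 'f', narrow to [27/512, 27/256)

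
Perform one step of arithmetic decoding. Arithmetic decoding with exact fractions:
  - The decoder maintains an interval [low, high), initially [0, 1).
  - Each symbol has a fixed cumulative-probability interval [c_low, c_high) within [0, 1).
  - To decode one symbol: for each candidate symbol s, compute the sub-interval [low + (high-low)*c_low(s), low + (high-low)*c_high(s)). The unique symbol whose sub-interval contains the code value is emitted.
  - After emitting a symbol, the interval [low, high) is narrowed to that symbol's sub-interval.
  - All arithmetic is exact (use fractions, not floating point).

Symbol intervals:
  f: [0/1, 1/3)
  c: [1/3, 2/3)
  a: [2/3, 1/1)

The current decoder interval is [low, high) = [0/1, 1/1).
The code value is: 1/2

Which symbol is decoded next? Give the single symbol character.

Answer: c

Derivation:
Interval width = high − low = 1/1 − 0/1 = 1/1
Scaled code = (code − low) / width = (1/2 − 0/1) / 1/1 = 1/2
  f: [0/1, 1/3) 
  c: [1/3, 2/3) ← scaled code falls here ✓
  a: [2/3, 1/1) 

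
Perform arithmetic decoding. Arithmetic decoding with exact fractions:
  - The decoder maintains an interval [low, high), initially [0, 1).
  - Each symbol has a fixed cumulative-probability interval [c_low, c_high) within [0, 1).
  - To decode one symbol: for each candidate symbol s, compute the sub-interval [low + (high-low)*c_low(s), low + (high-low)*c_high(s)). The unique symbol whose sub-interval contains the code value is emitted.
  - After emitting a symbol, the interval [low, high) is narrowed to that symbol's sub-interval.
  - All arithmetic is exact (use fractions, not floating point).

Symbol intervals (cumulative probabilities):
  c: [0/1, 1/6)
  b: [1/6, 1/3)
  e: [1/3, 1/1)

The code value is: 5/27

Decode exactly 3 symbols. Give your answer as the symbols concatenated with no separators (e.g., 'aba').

Answer: bce

Derivation:
Step 1: interval [0/1, 1/1), width = 1/1 - 0/1 = 1/1
  'c': [0/1 + 1/1*0/1, 0/1 + 1/1*1/6) = [0/1, 1/6)
  'b': [0/1 + 1/1*1/6, 0/1 + 1/1*1/3) = [1/6, 1/3) <- contains code 5/27
  'e': [0/1 + 1/1*1/3, 0/1 + 1/1*1/1) = [1/3, 1/1)
  emit 'b', narrow to [1/6, 1/3)
Step 2: interval [1/6, 1/3), width = 1/3 - 1/6 = 1/6
  'c': [1/6 + 1/6*0/1, 1/6 + 1/6*1/6) = [1/6, 7/36) <- contains code 5/27
  'b': [1/6 + 1/6*1/6, 1/6 + 1/6*1/3) = [7/36, 2/9)
  'e': [1/6 + 1/6*1/3, 1/6 + 1/6*1/1) = [2/9, 1/3)
  emit 'c', narrow to [1/6, 7/36)
Step 3: interval [1/6, 7/36), width = 7/36 - 1/6 = 1/36
  'c': [1/6 + 1/36*0/1, 1/6 + 1/36*1/6) = [1/6, 37/216)
  'b': [1/6 + 1/36*1/6, 1/6 + 1/36*1/3) = [37/216, 19/108)
  'e': [1/6 + 1/36*1/3, 1/6 + 1/36*1/1) = [19/108, 7/36) <- contains code 5/27
  emit 'e', narrow to [19/108, 7/36)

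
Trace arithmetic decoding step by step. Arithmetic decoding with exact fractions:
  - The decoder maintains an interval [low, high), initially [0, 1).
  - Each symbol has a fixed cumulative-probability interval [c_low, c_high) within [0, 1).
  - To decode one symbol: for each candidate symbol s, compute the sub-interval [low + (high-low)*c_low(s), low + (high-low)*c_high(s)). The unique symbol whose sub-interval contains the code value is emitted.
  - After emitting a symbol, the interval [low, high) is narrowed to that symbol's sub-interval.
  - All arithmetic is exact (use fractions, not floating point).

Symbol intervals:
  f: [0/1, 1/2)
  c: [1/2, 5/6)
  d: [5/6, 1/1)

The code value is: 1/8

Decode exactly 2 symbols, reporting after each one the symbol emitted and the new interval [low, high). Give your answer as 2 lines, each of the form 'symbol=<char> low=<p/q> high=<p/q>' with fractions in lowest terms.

Step 1: interval [0/1, 1/1), width = 1/1 - 0/1 = 1/1
  'f': [0/1 + 1/1*0/1, 0/1 + 1/1*1/2) = [0/1, 1/2) <- contains code 1/8
  'c': [0/1 + 1/1*1/2, 0/1 + 1/1*5/6) = [1/2, 5/6)
  'd': [0/1 + 1/1*5/6, 0/1 + 1/1*1/1) = [5/6, 1/1)
  emit 'f', narrow to [0/1, 1/2)
Step 2: interval [0/1, 1/2), width = 1/2 - 0/1 = 1/2
  'f': [0/1 + 1/2*0/1, 0/1 + 1/2*1/2) = [0/1, 1/4) <- contains code 1/8
  'c': [0/1 + 1/2*1/2, 0/1 + 1/2*5/6) = [1/4, 5/12)
  'd': [0/1 + 1/2*5/6, 0/1 + 1/2*1/1) = [5/12, 1/2)
  emit 'f', narrow to [0/1, 1/4)

Answer: symbol=f low=0/1 high=1/2
symbol=f low=0/1 high=1/4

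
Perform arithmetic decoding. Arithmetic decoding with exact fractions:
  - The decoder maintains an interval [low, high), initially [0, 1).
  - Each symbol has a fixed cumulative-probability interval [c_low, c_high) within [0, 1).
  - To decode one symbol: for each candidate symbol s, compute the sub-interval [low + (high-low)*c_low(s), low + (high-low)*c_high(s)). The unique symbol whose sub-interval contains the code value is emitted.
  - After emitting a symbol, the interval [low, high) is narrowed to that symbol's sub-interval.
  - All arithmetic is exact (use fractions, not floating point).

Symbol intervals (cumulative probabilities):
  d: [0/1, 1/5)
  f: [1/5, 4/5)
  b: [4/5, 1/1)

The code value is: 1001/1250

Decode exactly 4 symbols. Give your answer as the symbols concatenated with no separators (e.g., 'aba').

Step 1: interval [0/1, 1/1), width = 1/1 - 0/1 = 1/1
  'd': [0/1 + 1/1*0/1, 0/1 + 1/1*1/5) = [0/1, 1/5)
  'f': [0/1 + 1/1*1/5, 0/1 + 1/1*4/5) = [1/5, 4/5)
  'b': [0/1 + 1/1*4/5, 0/1 + 1/1*1/1) = [4/5, 1/1) <- contains code 1001/1250
  emit 'b', narrow to [4/5, 1/1)
Step 2: interval [4/5, 1/1), width = 1/1 - 4/5 = 1/5
  'd': [4/5 + 1/5*0/1, 4/5 + 1/5*1/5) = [4/5, 21/25) <- contains code 1001/1250
  'f': [4/5 + 1/5*1/5, 4/5 + 1/5*4/5) = [21/25, 24/25)
  'b': [4/5 + 1/5*4/5, 4/5 + 1/5*1/1) = [24/25, 1/1)
  emit 'd', narrow to [4/5, 21/25)
Step 3: interval [4/5, 21/25), width = 21/25 - 4/5 = 1/25
  'd': [4/5 + 1/25*0/1, 4/5 + 1/25*1/5) = [4/5, 101/125) <- contains code 1001/1250
  'f': [4/5 + 1/25*1/5, 4/5 + 1/25*4/5) = [101/125, 104/125)
  'b': [4/5 + 1/25*4/5, 4/5 + 1/25*1/1) = [104/125, 21/25)
  emit 'd', narrow to [4/5, 101/125)
Step 4: interval [4/5, 101/125), width = 101/125 - 4/5 = 1/125
  'd': [4/5 + 1/125*0/1, 4/5 + 1/125*1/5) = [4/5, 501/625) <- contains code 1001/1250
  'f': [4/5 + 1/125*1/5, 4/5 + 1/125*4/5) = [501/625, 504/625)
  'b': [4/5 + 1/125*4/5, 4/5 + 1/125*1/1) = [504/625, 101/125)
  emit 'd', narrow to [4/5, 501/625)

Answer: bddd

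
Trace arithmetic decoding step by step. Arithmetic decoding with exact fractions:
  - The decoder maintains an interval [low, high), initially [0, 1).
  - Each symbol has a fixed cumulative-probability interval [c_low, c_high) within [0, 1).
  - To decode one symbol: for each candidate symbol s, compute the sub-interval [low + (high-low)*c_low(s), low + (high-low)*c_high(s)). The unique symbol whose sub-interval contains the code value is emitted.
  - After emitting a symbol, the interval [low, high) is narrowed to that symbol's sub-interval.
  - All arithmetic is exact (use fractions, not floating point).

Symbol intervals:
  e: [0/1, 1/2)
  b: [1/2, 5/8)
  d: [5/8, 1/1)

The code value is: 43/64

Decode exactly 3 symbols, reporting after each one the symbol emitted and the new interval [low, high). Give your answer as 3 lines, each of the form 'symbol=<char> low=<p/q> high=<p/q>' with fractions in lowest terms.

Step 1: interval [0/1, 1/1), width = 1/1 - 0/1 = 1/1
  'e': [0/1 + 1/1*0/1, 0/1 + 1/1*1/2) = [0/1, 1/2)
  'b': [0/1 + 1/1*1/2, 0/1 + 1/1*5/8) = [1/2, 5/8)
  'd': [0/1 + 1/1*5/8, 0/1 + 1/1*1/1) = [5/8, 1/1) <- contains code 43/64
  emit 'd', narrow to [5/8, 1/1)
Step 2: interval [5/8, 1/1), width = 1/1 - 5/8 = 3/8
  'e': [5/8 + 3/8*0/1, 5/8 + 3/8*1/2) = [5/8, 13/16) <- contains code 43/64
  'b': [5/8 + 3/8*1/2, 5/8 + 3/8*5/8) = [13/16, 55/64)
  'd': [5/8 + 3/8*5/8, 5/8 + 3/8*1/1) = [55/64, 1/1)
  emit 'e', narrow to [5/8, 13/16)
Step 3: interval [5/8, 13/16), width = 13/16 - 5/8 = 3/16
  'e': [5/8 + 3/16*0/1, 5/8 + 3/16*1/2) = [5/8, 23/32) <- contains code 43/64
  'b': [5/8 + 3/16*1/2, 5/8 + 3/16*5/8) = [23/32, 95/128)
  'd': [5/8 + 3/16*5/8, 5/8 + 3/16*1/1) = [95/128, 13/16)
  emit 'e', narrow to [5/8, 23/32)

Answer: symbol=d low=5/8 high=1/1
symbol=e low=5/8 high=13/16
symbol=e low=5/8 high=23/32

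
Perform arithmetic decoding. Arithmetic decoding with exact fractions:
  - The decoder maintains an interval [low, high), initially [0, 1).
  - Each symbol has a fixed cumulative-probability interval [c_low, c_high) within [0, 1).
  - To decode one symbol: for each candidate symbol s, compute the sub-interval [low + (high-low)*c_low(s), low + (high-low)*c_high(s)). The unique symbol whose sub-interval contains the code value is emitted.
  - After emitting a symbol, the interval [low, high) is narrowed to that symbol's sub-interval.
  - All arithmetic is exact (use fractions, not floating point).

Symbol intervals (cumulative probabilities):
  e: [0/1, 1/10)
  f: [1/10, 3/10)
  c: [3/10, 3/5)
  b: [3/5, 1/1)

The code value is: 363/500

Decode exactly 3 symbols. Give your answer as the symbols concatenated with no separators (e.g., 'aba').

Step 1: interval [0/1, 1/1), width = 1/1 - 0/1 = 1/1
  'e': [0/1 + 1/1*0/1, 0/1 + 1/1*1/10) = [0/1, 1/10)
  'f': [0/1 + 1/1*1/10, 0/1 + 1/1*3/10) = [1/10, 3/10)
  'c': [0/1 + 1/1*3/10, 0/1 + 1/1*3/5) = [3/10, 3/5)
  'b': [0/1 + 1/1*3/5, 0/1 + 1/1*1/1) = [3/5, 1/1) <- contains code 363/500
  emit 'b', narrow to [3/5, 1/1)
Step 2: interval [3/5, 1/1), width = 1/1 - 3/5 = 2/5
  'e': [3/5 + 2/5*0/1, 3/5 + 2/5*1/10) = [3/5, 16/25)
  'f': [3/5 + 2/5*1/10, 3/5 + 2/5*3/10) = [16/25, 18/25)
  'c': [3/5 + 2/5*3/10, 3/5 + 2/5*3/5) = [18/25, 21/25) <- contains code 363/500
  'b': [3/5 + 2/5*3/5, 3/5 + 2/5*1/1) = [21/25, 1/1)
  emit 'c', narrow to [18/25, 21/25)
Step 3: interval [18/25, 21/25), width = 21/25 - 18/25 = 3/25
  'e': [18/25 + 3/25*0/1, 18/25 + 3/25*1/10) = [18/25, 183/250) <- contains code 363/500
  'f': [18/25 + 3/25*1/10, 18/25 + 3/25*3/10) = [183/250, 189/250)
  'c': [18/25 + 3/25*3/10, 18/25 + 3/25*3/5) = [189/250, 99/125)
  'b': [18/25 + 3/25*3/5, 18/25 + 3/25*1/1) = [99/125, 21/25)
  emit 'e', narrow to [18/25, 183/250)

Answer: bce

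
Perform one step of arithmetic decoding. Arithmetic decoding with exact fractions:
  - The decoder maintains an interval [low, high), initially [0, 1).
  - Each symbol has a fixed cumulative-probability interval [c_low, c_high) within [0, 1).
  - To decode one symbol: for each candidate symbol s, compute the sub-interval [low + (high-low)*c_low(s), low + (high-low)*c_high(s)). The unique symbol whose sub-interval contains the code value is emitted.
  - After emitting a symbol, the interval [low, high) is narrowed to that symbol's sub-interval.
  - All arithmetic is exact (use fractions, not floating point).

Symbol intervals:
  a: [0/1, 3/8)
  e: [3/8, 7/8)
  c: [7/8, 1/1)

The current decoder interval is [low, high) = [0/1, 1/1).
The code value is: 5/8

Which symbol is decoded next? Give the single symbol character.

Interval width = high − low = 1/1 − 0/1 = 1/1
Scaled code = (code − low) / width = (5/8 − 0/1) / 1/1 = 5/8
  a: [0/1, 3/8) 
  e: [3/8, 7/8) ← scaled code falls here ✓
  c: [7/8, 1/1) 

Answer: e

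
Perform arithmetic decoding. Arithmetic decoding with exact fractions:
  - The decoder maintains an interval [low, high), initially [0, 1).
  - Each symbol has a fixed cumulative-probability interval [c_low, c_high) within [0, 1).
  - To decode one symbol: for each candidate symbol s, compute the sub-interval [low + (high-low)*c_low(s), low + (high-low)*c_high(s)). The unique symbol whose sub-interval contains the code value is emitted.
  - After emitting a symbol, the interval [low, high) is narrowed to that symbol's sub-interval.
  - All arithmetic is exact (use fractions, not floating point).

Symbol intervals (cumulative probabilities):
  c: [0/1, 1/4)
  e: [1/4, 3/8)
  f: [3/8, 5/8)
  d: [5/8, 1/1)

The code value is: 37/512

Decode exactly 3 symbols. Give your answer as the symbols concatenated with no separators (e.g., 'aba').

Step 1: interval [0/1, 1/1), width = 1/1 - 0/1 = 1/1
  'c': [0/1 + 1/1*0/1, 0/1 + 1/1*1/4) = [0/1, 1/4) <- contains code 37/512
  'e': [0/1 + 1/1*1/4, 0/1 + 1/1*3/8) = [1/4, 3/8)
  'f': [0/1 + 1/1*3/8, 0/1 + 1/1*5/8) = [3/8, 5/8)
  'd': [0/1 + 1/1*5/8, 0/1 + 1/1*1/1) = [5/8, 1/1)
  emit 'c', narrow to [0/1, 1/4)
Step 2: interval [0/1, 1/4), width = 1/4 - 0/1 = 1/4
  'c': [0/1 + 1/4*0/1, 0/1 + 1/4*1/4) = [0/1, 1/16)
  'e': [0/1 + 1/4*1/4, 0/1 + 1/4*3/8) = [1/16, 3/32) <- contains code 37/512
  'f': [0/1 + 1/4*3/8, 0/1 + 1/4*5/8) = [3/32, 5/32)
  'd': [0/1 + 1/4*5/8, 0/1 + 1/4*1/1) = [5/32, 1/4)
  emit 'e', narrow to [1/16, 3/32)
Step 3: interval [1/16, 3/32), width = 3/32 - 1/16 = 1/32
  'c': [1/16 + 1/32*0/1, 1/16 + 1/32*1/4) = [1/16, 9/128)
  'e': [1/16 + 1/32*1/4, 1/16 + 1/32*3/8) = [9/128, 19/256) <- contains code 37/512
  'f': [1/16 + 1/32*3/8, 1/16 + 1/32*5/8) = [19/256, 21/256)
  'd': [1/16 + 1/32*5/8, 1/16 + 1/32*1/1) = [21/256, 3/32)
  emit 'e', narrow to [9/128, 19/256)

Answer: cee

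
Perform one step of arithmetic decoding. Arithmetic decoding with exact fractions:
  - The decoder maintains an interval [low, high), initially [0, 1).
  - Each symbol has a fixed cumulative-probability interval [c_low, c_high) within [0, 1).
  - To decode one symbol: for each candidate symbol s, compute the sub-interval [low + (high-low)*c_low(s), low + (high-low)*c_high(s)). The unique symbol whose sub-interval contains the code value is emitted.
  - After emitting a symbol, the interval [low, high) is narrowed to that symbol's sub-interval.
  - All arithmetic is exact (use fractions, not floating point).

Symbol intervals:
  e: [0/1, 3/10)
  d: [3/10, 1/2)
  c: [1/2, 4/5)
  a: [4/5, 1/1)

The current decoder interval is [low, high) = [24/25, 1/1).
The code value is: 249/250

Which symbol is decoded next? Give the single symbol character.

Interval width = high − low = 1/1 − 24/25 = 1/25
Scaled code = (code − low) / width = (249/250 − 24/25) / 1/25 = 9/10
  e: [0/1, 3/10) 
  d: [3/10, 1/2) 
  c: [1/2, 4/5) 
  a: [4/5, 1/1) ← scaled code falls here ✓

Answer: a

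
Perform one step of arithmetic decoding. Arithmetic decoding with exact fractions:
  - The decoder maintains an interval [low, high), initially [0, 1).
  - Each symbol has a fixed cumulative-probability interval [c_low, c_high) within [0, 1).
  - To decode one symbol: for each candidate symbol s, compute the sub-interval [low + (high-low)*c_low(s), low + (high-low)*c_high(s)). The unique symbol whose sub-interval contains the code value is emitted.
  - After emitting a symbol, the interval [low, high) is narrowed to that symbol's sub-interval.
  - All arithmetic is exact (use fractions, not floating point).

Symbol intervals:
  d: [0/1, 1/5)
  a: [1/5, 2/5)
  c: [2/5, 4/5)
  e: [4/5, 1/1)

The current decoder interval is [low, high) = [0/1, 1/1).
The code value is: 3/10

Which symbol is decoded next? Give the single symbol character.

Answer: a

Derivation:
Interval width = high − low = 1/1 − 0/1 = 1/1
Scaled code = (code − low) / width = (3/10 − 0/1) / 1/1 = 3/10
  d: [0/1, 1/5) 
  a: [1/5, 2/5) ← scaled code falls here ✓
  c: [2/5, 4/5) 
  e: [4/5, 1/1) 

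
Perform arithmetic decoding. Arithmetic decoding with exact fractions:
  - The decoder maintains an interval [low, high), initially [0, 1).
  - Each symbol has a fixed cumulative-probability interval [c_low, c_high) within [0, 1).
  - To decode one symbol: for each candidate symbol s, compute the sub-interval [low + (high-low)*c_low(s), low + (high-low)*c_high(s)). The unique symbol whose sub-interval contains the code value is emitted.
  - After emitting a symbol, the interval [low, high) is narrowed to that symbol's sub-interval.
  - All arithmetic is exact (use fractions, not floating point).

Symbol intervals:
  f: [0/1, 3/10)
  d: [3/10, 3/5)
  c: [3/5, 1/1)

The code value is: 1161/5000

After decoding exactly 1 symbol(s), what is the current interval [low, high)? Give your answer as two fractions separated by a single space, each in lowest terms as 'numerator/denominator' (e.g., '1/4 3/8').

Step 1: interval [0/1, 1/1), width = 1/1 - 0/1 = 1/1
  'f': [0/1 + 1/1*0/1, 0/1 + 1/1*3/10) = [0/1, 3/10) <- contains code 1161/5000
  'd': [0/1 + 1/1*3/10, 0/1 + 1/1*3/5) = [3/10, 3/5)
  'c': [0/1 + 1/1*3/5, 0/1 + 1/1*1/1) = [3/5, 1/1)
  emit 'f', narrow to [0/1, 3/10)

Answer: 0/1 3/10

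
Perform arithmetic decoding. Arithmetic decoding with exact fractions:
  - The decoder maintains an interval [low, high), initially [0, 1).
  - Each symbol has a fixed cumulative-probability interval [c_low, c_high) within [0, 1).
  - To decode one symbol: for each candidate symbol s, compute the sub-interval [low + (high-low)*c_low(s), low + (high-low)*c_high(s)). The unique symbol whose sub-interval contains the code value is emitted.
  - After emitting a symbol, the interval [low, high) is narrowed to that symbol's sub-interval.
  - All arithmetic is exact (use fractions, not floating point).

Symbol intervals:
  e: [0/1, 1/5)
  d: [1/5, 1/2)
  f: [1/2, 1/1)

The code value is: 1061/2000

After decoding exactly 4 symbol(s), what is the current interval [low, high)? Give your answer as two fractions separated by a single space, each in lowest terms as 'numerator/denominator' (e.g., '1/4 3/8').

Step 1: interval [0/1, 1/1), width = 1/1 - 0/1 = 1/1
  'e': [0/1 + 1/1*0/1, 0/1 + 1/1*1/5) = [0/1, 1/5)
  'd': [0/1 + 1/1*1/5, 0/1 + 1/1*1/2) = [1/5, 1/2)
  'f': [0/1 + 1/1*1/2, 0/1 + 1/1*1/1) = [1/2, 1/1) <- contains code 1061/2000
  emit 'f', narrow to [1/2, 1/1)
Step 2: interval [1/2, 1/1), width = 1/1 - 1/2 = 1/2
  'e': [1/2 + 1/2*0/1, 1/2 + 1/2*1/5) = [1/2, 3/5) <- contains code 1061/2000
  'd': [1/2 + 1/2*1/5, 1/2 + 1/2*1/2) = [3/5, 3/4)
  'f': [1/2 + 1/2*1/2, 1/2 + 1/2*1/1) = [3/4, 1/1)
  emit 'e', narrow to [1/2, 3/5)
Step 3: interval [1/2, 3/5), width = 3/5 - 1/2 = 1/10
  'e': [1/2 + 1/10*0/1, 1/2 + 1/10*1/5) = [1/2, 13/25)
  'd': [1/2 + 1/10*1/5, 1/2 + 1/10*1/2) = [13/25, 11/20) <- contains code 1061/2000
  'f': [1/2 + 1/10*1/2, 1/2 + 1/10*1/1) = [11/20, 3/5)
  emit 'd', narrow to [13/25, 11/20)
Step 4: interval [13/25, 11/20), width = 11/20 - 13/25 = 3/100
  'e': [13/25 + 3/100*0/1, 13/25 + 3/100*1/5) = [13/25, 263/500)
  'd': [13/25 + 3/100*1/5, 13/25 + 3/100*1/2) = [263/500, 107/200) <- contains code 1061/2000
  'f': [13/25 + 3/100*1/2, 13/25 + 3/100*1/1) = [107/200, 11/20)
  emit 'd', narrow to [263/500, 107/200)

Answer: 263/500 107/200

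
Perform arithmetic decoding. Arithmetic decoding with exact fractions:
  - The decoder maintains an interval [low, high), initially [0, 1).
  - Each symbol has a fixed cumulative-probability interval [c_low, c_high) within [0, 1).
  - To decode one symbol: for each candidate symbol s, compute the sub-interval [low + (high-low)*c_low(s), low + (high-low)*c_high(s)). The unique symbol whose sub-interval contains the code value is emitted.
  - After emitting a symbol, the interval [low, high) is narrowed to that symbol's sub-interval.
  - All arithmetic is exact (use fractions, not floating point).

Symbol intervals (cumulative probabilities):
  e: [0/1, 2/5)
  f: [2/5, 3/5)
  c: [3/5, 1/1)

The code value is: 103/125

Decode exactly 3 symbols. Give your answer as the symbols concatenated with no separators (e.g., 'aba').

Step 1: interval [0/1, 1/1), width = 1/1 - 0/1 = 1/1
  'e': [0/1 + 1/1*0/1, 0/1 + 1/1*2/5) = [0/1, 2/5)
  'f': [0/1 + 1/1*2/5, 0/1 + 1/1*3/5) = [2/5, 3/5)
  'c': [0/1 + 1/1*3/5, 0/1 + 1/1*1/1) = [3/5, 1/1) <- contains code 103/125
  emit 'c', narrow to [3/5, 1/1)
Step 2: interval [3/5, 1/1), width = 1/1 - 3/5 = 2/5
  'e': [3/5 + 2/5*0/1, 3/5 + 2/5*2/5) = [3/5, 19/25)
  'f': [3/5 + 2/5*2/5, 3/5 + 2/5*3/5) = [19/25, 21/25) <- contains code 103/125
  'c': [3/5 + 2/5*3/5, 3/5 + 2/5*1/1) = [21/25, 1/1)
  emit 'f', narrow to [19/25, 21/25)
Step 3: interval [19/25, 21/25), width = 21/25 - 19/25 = 2/25
  'e': [19/25 + 2/25*0/1, 19/25 + 2/25*2/5) = [19/25, 99/125)
  'f': [19/25 + 2/25*2/5, 19/25 + 2/25*3/5) = [99/125, 101/125)
  'c': [19/25 + 2/25*3/5, 19/25 + 2/25*1/1) = [101/125, 21/25) <- contains code 103/125
  emit 'c', narrow to [101/125, 21/25)

Answer: cfc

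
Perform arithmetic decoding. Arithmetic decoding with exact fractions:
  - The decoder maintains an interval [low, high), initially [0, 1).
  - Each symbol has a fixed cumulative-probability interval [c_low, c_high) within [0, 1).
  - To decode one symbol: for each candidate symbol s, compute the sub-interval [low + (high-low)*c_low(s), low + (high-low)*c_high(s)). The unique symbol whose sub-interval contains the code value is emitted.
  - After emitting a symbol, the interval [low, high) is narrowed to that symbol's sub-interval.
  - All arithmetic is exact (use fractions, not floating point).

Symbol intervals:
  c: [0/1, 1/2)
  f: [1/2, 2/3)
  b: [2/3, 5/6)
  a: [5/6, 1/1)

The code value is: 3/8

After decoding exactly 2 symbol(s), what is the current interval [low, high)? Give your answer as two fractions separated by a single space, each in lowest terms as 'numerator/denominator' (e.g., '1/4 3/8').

Step 1: interval [0/1, 1/1), width = 1/1 - 0/1 = 1/1
  'c': [0/1 + 1/1*0/1, 0/1 + 1/1*1/2) = [0/1, 1/2) <- contains code 3/8
  'f': [0/1 + 1/1*1/2, 0/1 + 1/1*2/3) = [1/2, 2/3)
  'b': [0/1 + 1/1*2/3, 0/1 + 1/1*5/6) = [2/3, 5/6)
  'a': [0/1 + 1/1*5/6, 0/1 + 1/1*1/1) = [5/6, 1/1)
  emit 'c', narrow to [0/1, 1/2)
Step 2: interval [0/1, 1/2), width = 1/2 - 0/1 = 1/2
  'c': [0/1 + 1/2*0/1, 0/1 + 1/2*1/2) = [0/1, 1/4)
  'f': [0/1 + 1/2*1/2, 0/1 + 1/2*2/3) = [1/4, 1/3)
  'b': [0/1 + 1/2*2/3, 0/1 + 1/2*5/6) = [1/3, 5/12) <- contains code 3/8
  'a': [0/1 + 1/2*5/6, 0/1 + 1/2*1/1) = [5/12, 1/2)
  emit 'b', narrow to [1/3, 5/12)

Answer: 1/3 5/12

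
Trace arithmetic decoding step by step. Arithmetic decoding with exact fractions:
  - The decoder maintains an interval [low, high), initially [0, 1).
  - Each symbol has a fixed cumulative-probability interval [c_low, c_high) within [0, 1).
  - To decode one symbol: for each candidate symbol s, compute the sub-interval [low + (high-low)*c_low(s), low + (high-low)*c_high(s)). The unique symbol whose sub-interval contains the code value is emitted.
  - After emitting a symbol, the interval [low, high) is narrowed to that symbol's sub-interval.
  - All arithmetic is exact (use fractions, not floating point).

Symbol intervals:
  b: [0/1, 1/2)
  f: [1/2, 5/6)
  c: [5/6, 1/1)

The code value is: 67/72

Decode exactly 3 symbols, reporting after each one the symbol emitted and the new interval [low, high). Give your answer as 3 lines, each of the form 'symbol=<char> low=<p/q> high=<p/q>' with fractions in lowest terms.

Answer: symbol=c low=5/6 high=1/1
symbol=f low=11/12 high=35/36
symbol=b low=11/12 high=17/18

Derivation:
Step 1: interval [0/1, 1/1), width = 1/1 - 0/1 = 1/1
  'b': [0/1 + 1/1*0/1, 0/1 + 1/1*1/2) = [0/1, 1/2)
  'f': [0/1 + 1/1*1/2, 0/1 + 1/1*5/6) = [1/2, 5/6)
  'c': [0/1 + 1/1*5/6, 0/1 + 1/1*1/1) = [5/6, 1/1) <- contains code 67/72
  emit 'c', narrow to [5/6, 1/1)
Step 2: interval [5/6, 1/1), width = 1/1 - 5/6 = 1/6
  'b': [5/6 + 1/6*0/1, 5/6 + 1/6*1/2) = [5/6, 11/12)
  'f': [5/6 + 1/6*1/2, 5/6 + 1/6*5/6) = [11/12, 35/36) <- contains code 67/72
  'c': [5/6 + 1/6*5/6, 5/6 + 1/6*1/1) = [35/36, 1/1)
  emit 'f', narrow to [11/12, 35/36)
Step 3: interval [11/12, 35/36), width = 35/36 - 11/12 = 1/18
  'b': [11/12 + 1/18*0/1, 11/12 + 1/18*1/2) = [11/12, 17/18) <- contains code 67/72
  'f': [11/12 + 1/18*1/2, 11/12 + 1/18*5/6) = [17/18, 26/27)
  'c': [11/12 + 1/18*5/6, 11/12 + 1/18*1/1) = [26/27, 35/36)
  emit 'b', narrow to [11/12, 17/18)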